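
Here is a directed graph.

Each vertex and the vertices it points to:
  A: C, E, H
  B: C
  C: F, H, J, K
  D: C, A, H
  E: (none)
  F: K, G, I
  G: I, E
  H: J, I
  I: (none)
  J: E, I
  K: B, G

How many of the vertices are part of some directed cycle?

A vertex is on a directed cycle iff it belongs to a strongly connected component of size ≥ 2 (or has a self-loop).
The vertices on cycles are {B, C, F, K} — 4 in total.

4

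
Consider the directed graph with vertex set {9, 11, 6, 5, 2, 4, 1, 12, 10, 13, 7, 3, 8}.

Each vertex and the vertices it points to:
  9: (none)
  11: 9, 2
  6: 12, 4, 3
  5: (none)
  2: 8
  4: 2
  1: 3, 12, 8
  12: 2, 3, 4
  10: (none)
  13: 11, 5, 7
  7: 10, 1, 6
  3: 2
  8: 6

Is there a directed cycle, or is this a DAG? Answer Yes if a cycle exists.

Yes

DFS with white/gray/black marking, starting from 13:
13 gray
  11 gray
    9 gray
    9 black
    2 gray
      8 gray
        6 gray
          12 gray
            12→2: 2 is gray → back edge
Back edge found, so a cycle exists: 2 → 8 → 6 → 12 → 2.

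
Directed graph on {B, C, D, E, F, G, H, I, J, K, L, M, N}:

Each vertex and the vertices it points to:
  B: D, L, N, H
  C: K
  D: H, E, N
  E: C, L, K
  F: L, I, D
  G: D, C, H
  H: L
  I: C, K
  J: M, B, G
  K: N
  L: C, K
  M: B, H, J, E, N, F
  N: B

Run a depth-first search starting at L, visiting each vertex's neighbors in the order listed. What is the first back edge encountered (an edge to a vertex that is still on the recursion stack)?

H->L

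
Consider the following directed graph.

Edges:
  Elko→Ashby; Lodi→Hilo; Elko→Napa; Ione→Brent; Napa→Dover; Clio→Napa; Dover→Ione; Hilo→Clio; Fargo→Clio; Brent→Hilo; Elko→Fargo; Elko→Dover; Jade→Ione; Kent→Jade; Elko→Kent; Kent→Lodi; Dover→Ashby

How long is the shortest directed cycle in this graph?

6

For each vertex v, BFS finds the shortest path from v back to v.
The shortest such closed walk is Napa → Dover → Ione → Brent → Hilo → Clio → Napa, length 6.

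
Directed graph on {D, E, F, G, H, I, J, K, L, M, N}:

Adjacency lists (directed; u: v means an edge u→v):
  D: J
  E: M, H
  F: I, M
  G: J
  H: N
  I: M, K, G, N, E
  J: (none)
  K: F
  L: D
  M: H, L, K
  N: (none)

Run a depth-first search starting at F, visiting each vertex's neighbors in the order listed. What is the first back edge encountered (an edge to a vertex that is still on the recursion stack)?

K->F

DFS from F (visiting each vertex's neighbors in the order listed); mark gray on enter, black on exit:
F gray
  I gray
    M gray
      H gray
        N gray
        N black
      H black
      L gray
        D gray
          J gray
          J black
        D black
      L black
      K gray
        K→F: F is gray → back edge
First back edge: K → F.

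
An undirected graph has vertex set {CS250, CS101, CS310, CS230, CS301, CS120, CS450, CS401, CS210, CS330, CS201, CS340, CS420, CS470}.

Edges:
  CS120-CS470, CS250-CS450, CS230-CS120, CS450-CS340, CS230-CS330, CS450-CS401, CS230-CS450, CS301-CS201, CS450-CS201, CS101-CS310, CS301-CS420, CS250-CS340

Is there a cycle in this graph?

DFS, tracking each vertex's parent; an edge to a visited non-parent vertex closes a cycle.
Start from CS401:
visit CS401 (parent –)
  visit CS450 (parent CS401)
    visit CS201 (parent CS450)
      CS201–CS450: parent, skip
      visit CS301 (parent CS201)
        CS301–CS201: parent, skip
        visit CS420 (parent CS301)
          CS420–CS301: parent, skip
    visit CS340 (parent CS450)
      CS340–CS450: parent, skip
      visit CS250 (parent CS340)
        CS250–CS340: parent, skip
        CS250–CS450: CS450 visited and ≠ parent → cycle
Cycle: CS450 – CS340 – CS250 – CS450.

Yes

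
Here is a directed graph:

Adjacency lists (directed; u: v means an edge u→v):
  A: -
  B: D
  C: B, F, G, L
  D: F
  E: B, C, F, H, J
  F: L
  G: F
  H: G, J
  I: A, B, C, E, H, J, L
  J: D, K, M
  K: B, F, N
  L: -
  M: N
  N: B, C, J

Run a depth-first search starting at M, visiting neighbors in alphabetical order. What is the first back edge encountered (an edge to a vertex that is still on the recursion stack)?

K->N

DFS from M (visiting neighbors in alphabetical order); mark gray on enter, black on exit:
M gray
  N gray
    B gray
      D gray
        F gray
          L gray
          L black
        F black
      D black
    B black
    C gray
      C→B: B black — skip
      C→F: F black — skip
      G gray
        G→F: F black — skip
      G black
      C→L: L black — skip
    C black
    J gray
      J→D: D black — skip
      K gray
        K→B: B black — skip
        K→F: F black — skip
        K→N: N is gray → back edge
First back edge: K → N.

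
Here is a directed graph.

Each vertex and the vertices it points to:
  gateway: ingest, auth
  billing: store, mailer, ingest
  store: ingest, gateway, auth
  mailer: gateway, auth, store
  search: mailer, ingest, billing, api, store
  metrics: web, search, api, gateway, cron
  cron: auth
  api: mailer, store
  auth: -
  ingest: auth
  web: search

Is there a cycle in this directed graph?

DFS with white/gray/black marking, starting from store:
store gray
  ingest gray
    auth gray
    auth black
  ingest black
  gateway gray
    gateway→ingest: ingest black — skip
    gateway→auth: auth black — skip
  gateway black
  store→auth: auth black — skip
store black
billing gray
  billing→store: store black — skip
  mailer gray
    mailer→gateway: gateway black — skip
    mailer→auth: auth black — skip
    mailer→store: store black — skip
  mailer black
  billing→ingest: ingest black — skip
billing black
search gray
  search→mailer: mailer black — skip
  search→ingest: ingest black — skip
  search→billing: billing black — skip
  api gray
    api→mailer: mailer black — skip
    api→store: store black — skip
  api black
  search→store: store black — skip
search black
metrics gray
  web gray
    web→search: search black — skip
  web black
  metrics→search: search black — skip
  metrics→api: api black — skip
  metrics→gateway: gateway black — skip
  cron gray
    cron→auth: auth black — skip
  cron black
metrics black
Every edge goes to a white or black vertex — no back edge, so the graph is acyclic.

No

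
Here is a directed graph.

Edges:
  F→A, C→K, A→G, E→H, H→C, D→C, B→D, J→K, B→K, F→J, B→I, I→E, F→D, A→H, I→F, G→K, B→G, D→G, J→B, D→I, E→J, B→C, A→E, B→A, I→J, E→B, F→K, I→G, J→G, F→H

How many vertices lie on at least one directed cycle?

7

A vertex is on a directed cycle iff it belongs to a strongly connected component of size ≥ 2 (or has a self-loop).
The vertices on cycles are {A, B, D, E, F, I, J} — 7 in total.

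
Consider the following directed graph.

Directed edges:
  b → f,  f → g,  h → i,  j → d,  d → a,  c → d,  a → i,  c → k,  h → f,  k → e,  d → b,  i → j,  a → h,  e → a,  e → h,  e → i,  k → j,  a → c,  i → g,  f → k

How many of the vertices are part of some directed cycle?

10

A vertex is on a directed cycle iff it belongs to a strongly connected component of size ≥ 2 (or has a self-loop).
The vertices on cycles are {a, b, c, d, e, f, h, i, j, k} — 10 in total.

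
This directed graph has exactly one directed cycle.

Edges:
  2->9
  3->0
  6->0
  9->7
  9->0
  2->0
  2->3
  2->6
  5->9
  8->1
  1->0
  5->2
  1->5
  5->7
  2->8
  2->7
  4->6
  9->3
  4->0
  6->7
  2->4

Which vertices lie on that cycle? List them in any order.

DFS with gray/black marking from 5:
5 gray
  9 gray
    0 gray
    0 black
    3 gray
      3→0: 0 black — skip
    3 black
    7 gray
    7 black
  9 black
  2 gray
    2→0: 0 black — skip
    6 gray
      6→7: 7 black — skip
      6→0: 0 black — skip
    6 black
    2→3: 3 black — skip
    2→9: 9 black — skip
    8 gray
      1 gray
        1→5: 5 is gray → back edge
Back edge closes the cycle 5 → 2 → 8 → 1 → 5; its vertices are {1, 2, 5, 8}.

1, 2, 5, 8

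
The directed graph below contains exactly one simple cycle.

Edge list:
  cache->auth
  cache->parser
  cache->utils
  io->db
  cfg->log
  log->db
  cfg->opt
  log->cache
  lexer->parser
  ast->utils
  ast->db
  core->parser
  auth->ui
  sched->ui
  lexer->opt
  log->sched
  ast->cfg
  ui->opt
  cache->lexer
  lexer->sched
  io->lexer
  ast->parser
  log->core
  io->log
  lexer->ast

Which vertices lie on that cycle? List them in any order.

DFS with gray/black marking from log:
log gray
  core gray
    parser gray
    parser black
  core black
  sched gray
    ui gray
      opt gray
      opt black
    ui black
  sched black
  db gray
  db black
  cache gray
    lexer gray
      lexer→opt: opt black — skip
      ast gray
        ast→parser: parser black — skip
        ast→db: db black — skip
        cfg gray
          cfg→opt: opt black — skip
          cfg→log: log is gray → back edge
Back edge closes the cycle log → cache → lexer → ast → cfg → log; its vertices are {ast, cfg, log, cache, lexer}.

ast, cfg, log, cache, lexer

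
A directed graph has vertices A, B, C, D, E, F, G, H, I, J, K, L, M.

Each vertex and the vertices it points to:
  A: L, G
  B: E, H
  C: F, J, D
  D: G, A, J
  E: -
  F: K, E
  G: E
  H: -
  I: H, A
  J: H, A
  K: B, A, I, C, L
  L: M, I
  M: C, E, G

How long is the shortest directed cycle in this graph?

3

For each vertex v, BFS finds the shortest path from v back to v.
The shortest such closed walk is K → C → F → K, length 3.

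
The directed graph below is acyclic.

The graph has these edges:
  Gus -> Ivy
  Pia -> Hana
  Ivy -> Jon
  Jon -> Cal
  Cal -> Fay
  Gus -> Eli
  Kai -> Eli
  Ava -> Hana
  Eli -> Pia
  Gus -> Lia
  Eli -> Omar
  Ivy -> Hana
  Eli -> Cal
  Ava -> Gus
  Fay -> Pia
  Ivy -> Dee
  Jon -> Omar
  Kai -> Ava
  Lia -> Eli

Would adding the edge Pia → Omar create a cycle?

Adding Pia→Omar creates a cycle iff Omar can already reach Pia.
Explore from Omar: no path reaches Pia. The graph stays acyclic.

No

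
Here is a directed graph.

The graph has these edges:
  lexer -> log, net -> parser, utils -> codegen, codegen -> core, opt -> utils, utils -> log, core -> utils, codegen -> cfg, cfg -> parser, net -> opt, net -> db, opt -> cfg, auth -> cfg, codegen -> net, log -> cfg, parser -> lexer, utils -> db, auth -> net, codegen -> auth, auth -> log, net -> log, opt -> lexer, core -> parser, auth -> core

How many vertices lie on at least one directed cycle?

10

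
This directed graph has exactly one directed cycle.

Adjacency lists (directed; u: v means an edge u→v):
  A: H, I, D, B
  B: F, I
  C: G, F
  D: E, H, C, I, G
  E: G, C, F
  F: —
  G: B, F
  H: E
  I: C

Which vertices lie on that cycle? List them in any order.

DFS with gray/black marking from B:
B gray
  F gray
  F black
  I gray
    C gray
      G gray
        G→B: B is gray → back edge
Back edge closes the cycle B → I → C → G → B; its vertices are {B, C, G, I}.

B, C, G, I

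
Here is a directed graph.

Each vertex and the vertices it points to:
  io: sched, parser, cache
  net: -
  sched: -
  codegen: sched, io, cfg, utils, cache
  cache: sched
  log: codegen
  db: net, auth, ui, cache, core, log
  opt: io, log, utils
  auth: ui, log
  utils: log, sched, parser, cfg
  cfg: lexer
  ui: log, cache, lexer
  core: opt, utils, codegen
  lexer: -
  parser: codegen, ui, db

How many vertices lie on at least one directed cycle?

10

A vertex is on a directed cycle iff it belongs to a strongly connected component of size ≥ 2 (or has a self-loop).
The vertices on cycles are {db, io, ui, log, opt, auth, core, utils, parser, codegen} — 10 in total.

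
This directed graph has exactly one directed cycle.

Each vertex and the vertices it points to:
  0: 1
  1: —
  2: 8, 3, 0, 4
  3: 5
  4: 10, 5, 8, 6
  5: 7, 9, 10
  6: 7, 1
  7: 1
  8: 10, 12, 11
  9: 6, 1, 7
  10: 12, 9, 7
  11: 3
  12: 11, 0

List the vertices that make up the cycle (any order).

3, 5, 10, 11, 12

DFS with gray/black marking from 3:
3 gray
  5 gray
    7 gray
      1 gray
      1 black
    7 black
    9 gray
      6 gray
        6→7: 7 black — skip
        6→1: 1 black — skip
      6 black
      9→1: 1 black — skip
      9→7: 7 black — skip
    9 black
    10 gray
      12 gray
        11 gray
          11→3: 3 is gray → back edge
Back edge closes the cycle 3 → 5 → 10 → 12 → 11 → 3; its vertices are {3, 5, 10, 11, 12}.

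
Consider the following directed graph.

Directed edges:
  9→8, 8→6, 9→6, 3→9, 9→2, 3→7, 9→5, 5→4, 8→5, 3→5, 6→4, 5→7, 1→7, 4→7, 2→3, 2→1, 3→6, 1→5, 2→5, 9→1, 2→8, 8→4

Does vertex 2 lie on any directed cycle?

Yes

2 is on a cycle iff 2 can reach itself via ≥1 edge.
2 → 3 → 9 → 2 — yes.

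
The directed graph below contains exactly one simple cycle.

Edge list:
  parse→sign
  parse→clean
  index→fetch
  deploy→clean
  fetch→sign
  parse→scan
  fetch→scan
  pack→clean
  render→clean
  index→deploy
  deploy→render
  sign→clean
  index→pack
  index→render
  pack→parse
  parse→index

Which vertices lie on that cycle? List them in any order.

pack, index, parse

DFS with gray/black marking from parse:
parse gray
  clean gray
  clean black
  index gray
    fetch gray
      scan gray
      scan black
      sign gray
        sign→clean: clean black — skip
      sign black
    fetch black
    pack gray
      pack→parse: parse is gray → back edge
Back edge closes the cycle parse → index → pack → parse; its vertices are {pack, index, parse}.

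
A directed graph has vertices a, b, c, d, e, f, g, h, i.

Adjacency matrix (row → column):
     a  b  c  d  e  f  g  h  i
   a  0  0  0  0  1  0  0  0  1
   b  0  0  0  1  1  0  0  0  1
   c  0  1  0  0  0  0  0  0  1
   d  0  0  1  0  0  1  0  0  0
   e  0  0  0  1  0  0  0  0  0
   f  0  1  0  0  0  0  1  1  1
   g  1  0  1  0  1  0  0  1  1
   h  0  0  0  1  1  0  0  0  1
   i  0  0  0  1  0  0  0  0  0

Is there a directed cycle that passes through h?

h is on a cycle iff h can reach itself via ≥1 edge.
h → d → f → h — yes.

Yes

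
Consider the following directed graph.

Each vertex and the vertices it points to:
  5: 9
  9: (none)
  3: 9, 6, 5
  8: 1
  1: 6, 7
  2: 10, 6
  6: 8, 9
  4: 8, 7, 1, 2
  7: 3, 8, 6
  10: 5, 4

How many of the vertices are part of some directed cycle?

A vertex is on a directed cycle iff it belongs to a strongly connected component of size ≥ 2 (or has a self-loop).
The vertices on cycles are {1, 2, 3, 4, 6, 7, 8, 10} — 8 in total.

8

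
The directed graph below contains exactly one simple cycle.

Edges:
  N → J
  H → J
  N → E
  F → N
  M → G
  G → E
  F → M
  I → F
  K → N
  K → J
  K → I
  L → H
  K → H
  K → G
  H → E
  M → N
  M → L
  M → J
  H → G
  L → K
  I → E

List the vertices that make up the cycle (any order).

DFS with gray/black marking from F:
F gray
  M gray
    J gray
    J black
    G gray
      E gray
      E black
    G black
    N gray
      N→E: E black — skip
      N→J: J black — skip
    N black
    L gray
      H gray
        H→E: E black — skip
        H→J: J black — skip
        H→G: G black — skip
      H black
      K gray
        I gray
          I→E: E black — skip
          I→F: F is gray → back edge
Back edge closes the cycle F → M → L → K → I → F; its vertices are {F, I, K, L, M}.

F, I, K, L, M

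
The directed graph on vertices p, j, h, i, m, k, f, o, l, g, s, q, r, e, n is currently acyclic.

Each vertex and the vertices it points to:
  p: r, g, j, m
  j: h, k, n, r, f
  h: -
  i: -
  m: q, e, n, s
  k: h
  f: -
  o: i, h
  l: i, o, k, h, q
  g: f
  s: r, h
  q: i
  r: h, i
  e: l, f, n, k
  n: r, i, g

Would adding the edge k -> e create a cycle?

Adding k→e creates a cycle iff e can already reach k.
Path from e: e → k.
So e → … → k → e is a cycle.

Yes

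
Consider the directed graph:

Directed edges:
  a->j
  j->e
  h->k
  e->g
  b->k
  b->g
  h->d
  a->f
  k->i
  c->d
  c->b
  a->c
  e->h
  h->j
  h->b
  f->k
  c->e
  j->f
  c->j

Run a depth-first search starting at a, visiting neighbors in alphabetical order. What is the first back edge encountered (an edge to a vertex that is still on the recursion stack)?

DFS from a (visiting neighbors in alphabetical order); mark gray on enter, black on exit:
a gray
  c gray
    b gray
      g gray
      g black
      k gray
        i gray
        i black
      k black
    b black
    d gray
    d black
    e gray
      e→g: g black — skip
      h gray
        h→b: b black — skip
        h→d: d black — skip
        j gray
          j→e: e is gray → back edge
First back edge: j → e.

j→e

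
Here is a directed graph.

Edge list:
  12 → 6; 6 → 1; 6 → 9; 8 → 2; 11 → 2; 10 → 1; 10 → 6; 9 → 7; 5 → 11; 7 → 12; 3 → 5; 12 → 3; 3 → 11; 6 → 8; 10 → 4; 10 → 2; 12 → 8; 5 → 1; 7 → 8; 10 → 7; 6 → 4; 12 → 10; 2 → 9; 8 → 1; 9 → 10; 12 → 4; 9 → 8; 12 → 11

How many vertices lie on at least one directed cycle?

A vertex is on a directed cycle iff it belongs to a strongly connected component of size ≥ 2 (or has a self-loop).
The vertices on cycles are {2, 3, 5, 6, 7, 8, 9, 10, 11, 12} — 10 in total.

10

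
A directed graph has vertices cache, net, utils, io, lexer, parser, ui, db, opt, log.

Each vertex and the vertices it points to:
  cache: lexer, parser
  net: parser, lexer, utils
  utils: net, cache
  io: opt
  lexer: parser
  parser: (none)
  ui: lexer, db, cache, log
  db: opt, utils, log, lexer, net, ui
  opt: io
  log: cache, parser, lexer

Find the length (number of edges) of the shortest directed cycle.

For each vertex v, BFS finds the shortest path from v back to v.
The shortest such closed walk is db → ui → db, length 2.

2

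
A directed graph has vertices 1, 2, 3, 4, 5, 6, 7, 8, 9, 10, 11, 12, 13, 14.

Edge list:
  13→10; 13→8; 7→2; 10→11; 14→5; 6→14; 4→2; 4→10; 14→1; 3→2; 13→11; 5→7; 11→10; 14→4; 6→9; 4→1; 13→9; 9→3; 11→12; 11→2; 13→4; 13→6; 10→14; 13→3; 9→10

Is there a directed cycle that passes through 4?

4 is on a cycle iff 4 can reach itself via ≥1 edge.
4 → 10 → 14 → 4 — yes.

Yes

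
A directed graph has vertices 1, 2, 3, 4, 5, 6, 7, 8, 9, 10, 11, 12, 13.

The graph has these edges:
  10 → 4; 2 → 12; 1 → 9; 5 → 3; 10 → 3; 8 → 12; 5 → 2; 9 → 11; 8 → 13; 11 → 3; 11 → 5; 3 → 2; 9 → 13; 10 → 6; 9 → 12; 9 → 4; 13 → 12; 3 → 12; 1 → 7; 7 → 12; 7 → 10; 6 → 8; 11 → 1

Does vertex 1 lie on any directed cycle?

1 is on a cycle iff 1 can reach itself via ≥1 edge.
1 → 9 → 11 → 1 — yes.

Yes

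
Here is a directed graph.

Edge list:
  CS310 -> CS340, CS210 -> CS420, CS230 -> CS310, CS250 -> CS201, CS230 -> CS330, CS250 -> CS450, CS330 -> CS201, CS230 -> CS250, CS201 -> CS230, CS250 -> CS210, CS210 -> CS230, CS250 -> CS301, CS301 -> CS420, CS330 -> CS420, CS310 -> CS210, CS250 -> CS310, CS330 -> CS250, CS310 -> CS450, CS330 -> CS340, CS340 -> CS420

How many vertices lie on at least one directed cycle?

6

A vertex is on a directed cycle iff it belongs to a strongly connected component of size ≥ 2 (or has a self-loop).
The vertices on cycles are {CS201, CS210, CS230, CS250, CS310, CS330} — 6 in total.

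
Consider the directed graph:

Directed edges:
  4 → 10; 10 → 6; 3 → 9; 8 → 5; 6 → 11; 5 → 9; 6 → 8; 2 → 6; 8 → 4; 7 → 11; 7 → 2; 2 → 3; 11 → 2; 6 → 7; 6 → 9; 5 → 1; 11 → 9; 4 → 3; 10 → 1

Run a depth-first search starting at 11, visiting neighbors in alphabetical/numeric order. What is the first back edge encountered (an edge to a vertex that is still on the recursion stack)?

DFS from 11 (visiting neighbors in alphabetical/numeric order); mark gray on enter, black on exit:
11 gray
  2 gray
    3 gray
      9 gray
      9 black
    3 black
    6 gray
      7 gray
        7→2: 2 is gray → back edge
First back edge: 7 → 2.

7->2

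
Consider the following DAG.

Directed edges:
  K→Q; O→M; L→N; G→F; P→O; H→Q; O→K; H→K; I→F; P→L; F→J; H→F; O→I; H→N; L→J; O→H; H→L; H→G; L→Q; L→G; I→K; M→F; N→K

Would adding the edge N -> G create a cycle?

No

Adding N→G creates a cycle iff G can already reach N.
Explore from G: no path reaches N. The graph stays acyclic.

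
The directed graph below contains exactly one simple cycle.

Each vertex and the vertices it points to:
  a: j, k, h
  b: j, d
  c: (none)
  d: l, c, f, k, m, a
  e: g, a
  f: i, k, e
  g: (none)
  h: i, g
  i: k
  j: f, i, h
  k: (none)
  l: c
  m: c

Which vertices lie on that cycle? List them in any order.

a, e, f, j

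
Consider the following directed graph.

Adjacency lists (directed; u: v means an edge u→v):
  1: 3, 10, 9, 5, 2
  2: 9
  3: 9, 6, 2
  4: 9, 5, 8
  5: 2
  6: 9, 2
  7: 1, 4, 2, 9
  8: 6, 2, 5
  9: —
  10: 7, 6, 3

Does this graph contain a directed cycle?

Yes

DFS with white/gray/black marking, starting from 6:
6 gray
  9 gray
  9 black
  2 gray
    2→9: 9 black — skip
  2 black
6 black
1 gray
  3 gray
    3→9: 9 black — skip
    3→6: 6 black — skip
    3→2: 2 black — skip
  3 black
  10 gray
    7 gray
      7→1: 1 is gray → back edge
Back edge found, so a cycle exists: 1 → 10 → 7 → 1.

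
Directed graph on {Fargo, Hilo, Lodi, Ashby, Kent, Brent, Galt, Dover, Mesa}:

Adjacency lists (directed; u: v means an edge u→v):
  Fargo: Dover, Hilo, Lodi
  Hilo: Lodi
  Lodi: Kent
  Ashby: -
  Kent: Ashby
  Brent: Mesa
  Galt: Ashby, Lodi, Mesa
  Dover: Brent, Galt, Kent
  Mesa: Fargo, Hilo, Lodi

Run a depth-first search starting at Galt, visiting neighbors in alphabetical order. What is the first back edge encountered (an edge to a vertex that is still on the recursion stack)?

Brent->Mesa

DFS from Galt (visiting neighbors in alphabetical order); mark gray on enter, black on exit:
Galt gray
  Ashby gray
  Ashby black
  Lodi gray
    Kent gray
      Kent→Ashby: Ashby black — skip
    Kent black
  Lodi black
  Mesa gray
    Fargo gray
      Dover gray
        Brent gray
          Brent→Mesa: Mesa is gray → back edge
First back edge: Brent → Mesa.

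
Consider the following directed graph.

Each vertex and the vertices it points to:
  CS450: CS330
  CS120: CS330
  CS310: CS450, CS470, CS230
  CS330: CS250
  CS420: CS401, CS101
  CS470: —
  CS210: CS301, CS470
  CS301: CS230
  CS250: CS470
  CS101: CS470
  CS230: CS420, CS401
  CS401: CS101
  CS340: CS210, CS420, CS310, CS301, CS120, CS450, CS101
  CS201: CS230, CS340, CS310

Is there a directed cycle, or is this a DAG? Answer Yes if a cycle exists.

No

DFS with white/gray/black marking, starting from CS470:
CS470 gray
CS470 black
CS450 gray
  CS330 gray
    CS250 gray
      CS250→CS470: CS470 black — skip
    CS250 black
  CS330 black
CS450 black
CS120 gray
  CS120→CS330: CS330 black — skip
CS120 black
CS310 gray
  CS310→CS450: CS450 black — skip
  CS310→CS470: CS470 black — skip
  CS230 gray
    CS420 gray
      CS401 gray
        CS101 gray
          CS101→CS470: CS470 black — skip
        CS101 black
      CS401 black
      CS420→CS101: CS101 black — skip
    CS420 black
    CS230→CS401: CS401 black — skip
  CS230 black
CS310 black
CS210 gray
  CS301 gray
    CS301→CS230: CS230 black — skip
  CS301 black
  CS210→CS470: CS470 black — skip
CS210 black
CS340 gray
  CS340→CS210: CS210 black — skip
  CS340→CS420: CS420 black — skip
  CS340→CS310: CS310 black — skip
  CS340→CS301: CS301 black — skip
  CS340→CS120: CS120 black — skip
  CS340→CS450: CS450 black — skip
  CS340→CS101: CS101 black — skip
CS340 black
CS201 gray
  CS201→CS230: CS230 black — skip
  CS201→CS340: CS340 black — skip
  CS201→CS310: CS310 black — skip
CS201 black
Every edge goes to a white or black vertex — no back edge, so the graph is acyclic.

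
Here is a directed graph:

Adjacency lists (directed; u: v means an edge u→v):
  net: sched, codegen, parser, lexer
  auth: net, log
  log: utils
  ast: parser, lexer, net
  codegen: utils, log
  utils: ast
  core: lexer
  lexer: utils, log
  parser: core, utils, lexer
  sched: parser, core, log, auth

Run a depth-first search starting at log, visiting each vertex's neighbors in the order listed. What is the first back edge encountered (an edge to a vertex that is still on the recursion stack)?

lexer→utils

DFS from log (visiting each vertex's neighbors in the order listed); mark gray on enter, black on exit:
log gray
  utils gray
    ast gray
      parser gray
        core gray
          lexer gray
            lexer→utils: utils is gray → back edge
First back edge: lexer → utils.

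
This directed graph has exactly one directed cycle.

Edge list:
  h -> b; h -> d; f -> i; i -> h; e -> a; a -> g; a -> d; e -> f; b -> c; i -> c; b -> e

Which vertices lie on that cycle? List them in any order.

DFS with gray/black marking from e:
e gray
  f gray
    i gray
      c gray
      c black
      h gray
        b gray
          b→c: c black — skip
          b→e: e is gray → back edge
Back edge closes the cycle e → f → i → h → b → e; its vertices are {b, e, f, h, i}.

b, e, f, h, i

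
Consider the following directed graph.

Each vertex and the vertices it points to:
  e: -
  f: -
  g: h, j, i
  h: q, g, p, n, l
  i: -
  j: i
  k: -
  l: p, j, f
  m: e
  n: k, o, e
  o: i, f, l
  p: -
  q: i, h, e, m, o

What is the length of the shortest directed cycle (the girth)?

For each vertex v, BFS finds the shortest path from v back to v.
The shortest such closed walk is h → q → h, length 2.

2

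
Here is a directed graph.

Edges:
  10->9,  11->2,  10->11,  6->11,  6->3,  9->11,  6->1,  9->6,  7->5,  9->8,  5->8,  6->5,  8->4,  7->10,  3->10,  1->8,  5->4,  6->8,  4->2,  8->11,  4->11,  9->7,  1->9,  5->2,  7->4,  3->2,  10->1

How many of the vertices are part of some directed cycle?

A vertex is on a directed cycle iff it belongs to a strongly connected component of size ≥ 2 (or has a self-loop).
The vertices on cycles are {1, 3, 6, 7, 9, 10} — 6 in total.

6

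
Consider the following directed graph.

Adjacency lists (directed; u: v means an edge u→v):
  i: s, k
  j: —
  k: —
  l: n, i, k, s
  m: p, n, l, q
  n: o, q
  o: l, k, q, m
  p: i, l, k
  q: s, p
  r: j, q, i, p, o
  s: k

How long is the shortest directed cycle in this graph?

For each vertex v, BFS finds the shortest path from v back to v.
The shortest such closed walk is o → l → n → o, length 3.

3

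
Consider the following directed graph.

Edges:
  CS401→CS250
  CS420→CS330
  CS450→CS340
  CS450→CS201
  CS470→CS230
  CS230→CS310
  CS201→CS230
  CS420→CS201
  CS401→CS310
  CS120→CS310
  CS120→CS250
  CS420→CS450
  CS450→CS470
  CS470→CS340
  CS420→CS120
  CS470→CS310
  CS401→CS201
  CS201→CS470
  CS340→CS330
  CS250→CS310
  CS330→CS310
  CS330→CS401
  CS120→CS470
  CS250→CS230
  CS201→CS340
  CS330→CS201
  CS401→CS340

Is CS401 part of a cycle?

CS401 is on a cycle iff CS401 can reach itself via ≥1 edge.
CS401 → CS340 → CS330 → CS401 — yes.

Yes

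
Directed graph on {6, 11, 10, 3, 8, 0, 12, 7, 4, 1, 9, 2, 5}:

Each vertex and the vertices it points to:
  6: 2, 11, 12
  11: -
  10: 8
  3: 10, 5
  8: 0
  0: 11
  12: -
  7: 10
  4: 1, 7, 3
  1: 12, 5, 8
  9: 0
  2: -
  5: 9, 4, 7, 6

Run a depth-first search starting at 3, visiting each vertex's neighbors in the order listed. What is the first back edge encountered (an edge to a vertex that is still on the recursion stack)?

1→5

DFS from 3 (visiting each vertex's neighbors in the order listed); mark gray on enter, black on exit:
3 gray
  10 gray
    8 gray
      0 gray
        11 gray
        11 black
      0 black
    8 black
  10 black
  5 gray
    9 gray
      9→0: 0 black — skip
    9 black
    4 gray
      1 gray
        12 gray
        12 black
        1→5: 5 is gray → back edge
First back edge: 1 → 5.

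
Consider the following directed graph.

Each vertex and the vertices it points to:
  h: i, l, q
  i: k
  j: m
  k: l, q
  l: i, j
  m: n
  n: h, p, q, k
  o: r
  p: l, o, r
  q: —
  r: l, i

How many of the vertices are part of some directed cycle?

A vertex is on a directed cycle iff it belongs to a strongly connected component of size ≥ 2 (or has a self-loop).
The vertices on cycles are {h, i, j, k, l, m, n, o, p, r} — 10 in total.

10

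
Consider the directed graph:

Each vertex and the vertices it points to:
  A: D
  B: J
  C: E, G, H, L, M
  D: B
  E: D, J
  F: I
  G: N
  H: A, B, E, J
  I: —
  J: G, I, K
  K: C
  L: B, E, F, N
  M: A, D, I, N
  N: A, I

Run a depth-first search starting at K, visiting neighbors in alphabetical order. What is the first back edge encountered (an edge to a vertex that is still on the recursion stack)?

DFS from K (visiting neighbors in alphabetical order); mark gray on enter, black on exit:
K gray
  C gray
    E gray
      D gray
        B gray
          J gray
            G gray
              N gray
                A gray
                  A→D: D is gray → back edge
First back edge: A → D.

A->D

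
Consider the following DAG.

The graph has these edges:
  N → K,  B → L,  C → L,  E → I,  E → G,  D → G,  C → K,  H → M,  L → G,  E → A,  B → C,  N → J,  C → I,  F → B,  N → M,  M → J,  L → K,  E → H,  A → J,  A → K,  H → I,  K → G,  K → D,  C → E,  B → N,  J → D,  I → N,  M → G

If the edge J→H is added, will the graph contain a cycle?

Yes

Adding J→H creates a cycle iff H can already reach J.
Path from H: H → M → J.
So H → … → J → H is a cycle.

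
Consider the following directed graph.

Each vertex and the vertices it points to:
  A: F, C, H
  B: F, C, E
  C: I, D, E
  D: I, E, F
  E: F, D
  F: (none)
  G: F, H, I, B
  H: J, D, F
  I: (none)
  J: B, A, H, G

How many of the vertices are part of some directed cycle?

6

A vertex is on a directed cycle iff it belongs to a strongly connected component of size ≥ 2 (or has a self-loop).
The vertices on cycles are {A, D, E, G, H, J} — 6 in total.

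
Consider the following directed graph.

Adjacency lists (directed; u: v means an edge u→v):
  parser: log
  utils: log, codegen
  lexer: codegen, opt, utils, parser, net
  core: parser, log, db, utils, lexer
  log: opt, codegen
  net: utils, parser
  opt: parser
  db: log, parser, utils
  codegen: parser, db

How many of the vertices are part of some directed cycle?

A vertex is on a directed cycle iff it belongs to a strongly connected component of size ≥ 2 (or has a self-loop).
The vertices on cycles are {db, log, opt, utils, parser, codegen} — 6 in total.

6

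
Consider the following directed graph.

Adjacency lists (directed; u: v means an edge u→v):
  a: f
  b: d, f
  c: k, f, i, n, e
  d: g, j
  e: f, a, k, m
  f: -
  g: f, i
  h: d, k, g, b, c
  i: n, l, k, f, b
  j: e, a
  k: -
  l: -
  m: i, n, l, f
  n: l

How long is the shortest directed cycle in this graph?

For each vertex v, BFS finds the shortest path from v back to v.
The shortest such closed walk is b → d → g → i → b, length 4.

4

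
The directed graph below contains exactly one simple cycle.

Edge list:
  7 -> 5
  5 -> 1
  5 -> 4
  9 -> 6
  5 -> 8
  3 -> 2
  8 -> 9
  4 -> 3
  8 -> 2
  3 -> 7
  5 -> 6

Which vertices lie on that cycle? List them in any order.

3, 4, 5, 7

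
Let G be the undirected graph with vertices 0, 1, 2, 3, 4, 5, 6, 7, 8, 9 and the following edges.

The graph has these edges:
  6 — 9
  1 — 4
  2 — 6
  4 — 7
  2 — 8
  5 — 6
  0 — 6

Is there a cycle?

DFS, tracking each vertex's parent; an edge to a visited non-parent vertex closes a cycle.
Start from 2:
visit 2 (parent –)
  visit 8 (parent 2)
    8–2: parent, skip
  visit 6 (parent 2)
    visit 5 (parent 6)
      5–6: parent, skip
    6–2: parent, skip
    visit 9 (parent 6)
      9–6: parent, skip
    visit 0 (parent 6)
      0–6: parent, skip
visit 1 (parent –)
  visit 4 (parent 1)
    visit 7 (parent 4)
      7–4: parent, skip
    4–1: parent, skip
visit 3 (parent –)
No non-parent visited neighbor found — the graph is a forest.

No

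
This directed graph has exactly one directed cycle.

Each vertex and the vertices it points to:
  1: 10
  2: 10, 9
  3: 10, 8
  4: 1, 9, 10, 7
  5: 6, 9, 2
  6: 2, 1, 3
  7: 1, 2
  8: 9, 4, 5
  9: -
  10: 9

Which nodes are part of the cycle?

3, 5, 6, 8

DFS with gray/black marking from 3:
3 gray
  10 gray
    9 gray
    9 black
  10 black
  8 gray
    8→9: 9 black — skip
    4 gray
      1 gray
        1→10: 10 black — skip
      1 black
      4→9: 9 black — skip
      4→10: 10 black — skip
      7 gray
        7→1: 1 black — skip
        2 gray
          2→10: 10 black — skip
          2→9: 9 black — skip
        2 black
      7 black
    4 black
    5 gray
      6 gray
        6→2: 2 black — skip
        6→1: 1 black — skip
        6→3: 3 is gray → back edge
Back edge closes the cycle 3 → 8 → 5 → 6 → 3; its vertices are {3, 5, 6, 8}.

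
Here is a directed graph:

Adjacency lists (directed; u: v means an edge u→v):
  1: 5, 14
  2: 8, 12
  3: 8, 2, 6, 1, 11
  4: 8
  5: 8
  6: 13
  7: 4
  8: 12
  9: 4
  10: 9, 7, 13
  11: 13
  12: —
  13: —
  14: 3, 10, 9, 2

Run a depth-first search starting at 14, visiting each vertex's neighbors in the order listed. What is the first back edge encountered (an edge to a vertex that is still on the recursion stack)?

DFS from 14 (visiting each vertex's neighbors in the order listed); mark gray on enter, black on exit:
14 gray
  3 gray
    8 gray
      12 gray
      12 black
    8 black
    2 gray
      2→8: 8 black — skip
      2→12: 12 black — skip
    2 black
    6 gray
      13 gray
      13 black
    6 black
    1 gray
      5 gray
        5→8: 8 black — skip
      5 black
      1→14: 14 is gray → back edge
First back edge: 1 → 14.

1→14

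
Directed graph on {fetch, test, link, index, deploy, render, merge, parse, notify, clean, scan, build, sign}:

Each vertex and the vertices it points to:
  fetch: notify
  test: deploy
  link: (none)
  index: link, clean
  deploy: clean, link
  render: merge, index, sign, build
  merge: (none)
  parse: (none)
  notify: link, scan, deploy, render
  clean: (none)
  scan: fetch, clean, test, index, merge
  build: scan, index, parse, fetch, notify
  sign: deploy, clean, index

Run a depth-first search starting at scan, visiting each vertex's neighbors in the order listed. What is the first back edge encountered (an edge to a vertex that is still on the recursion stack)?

notify→scan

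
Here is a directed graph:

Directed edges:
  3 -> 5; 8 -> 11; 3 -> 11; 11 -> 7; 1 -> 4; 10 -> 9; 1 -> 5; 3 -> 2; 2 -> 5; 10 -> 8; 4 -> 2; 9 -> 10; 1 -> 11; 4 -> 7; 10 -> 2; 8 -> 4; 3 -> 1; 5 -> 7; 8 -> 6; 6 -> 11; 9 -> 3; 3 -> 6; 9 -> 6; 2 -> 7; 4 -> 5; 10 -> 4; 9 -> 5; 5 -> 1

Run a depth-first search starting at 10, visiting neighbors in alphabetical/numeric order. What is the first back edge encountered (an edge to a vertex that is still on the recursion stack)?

4->2

DFS from 10 (visiting neighbors in alphabetical/numeric order); mark gray on enter, black on exit:
10 gray
  2 gray
    5 gray
      1 gray
        4 gray
          4→2: 2 is gray → back edge
First back edge: 4 → 2.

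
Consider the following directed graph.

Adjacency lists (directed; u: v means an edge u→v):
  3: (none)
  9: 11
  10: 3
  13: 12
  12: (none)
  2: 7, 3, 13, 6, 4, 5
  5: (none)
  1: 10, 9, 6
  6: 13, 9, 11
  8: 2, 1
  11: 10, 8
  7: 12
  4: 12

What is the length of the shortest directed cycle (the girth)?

For each vertex v, BFS finds the shortest path from v back to v.
The shortest such closed walk is 8 → 2 → 6 → 11 → 8, length 4.

4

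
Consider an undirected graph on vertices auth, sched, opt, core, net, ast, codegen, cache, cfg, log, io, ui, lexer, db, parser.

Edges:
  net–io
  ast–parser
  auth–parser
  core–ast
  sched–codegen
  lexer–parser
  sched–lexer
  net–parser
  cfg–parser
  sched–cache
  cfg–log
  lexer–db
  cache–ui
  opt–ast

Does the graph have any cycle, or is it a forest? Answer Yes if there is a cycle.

No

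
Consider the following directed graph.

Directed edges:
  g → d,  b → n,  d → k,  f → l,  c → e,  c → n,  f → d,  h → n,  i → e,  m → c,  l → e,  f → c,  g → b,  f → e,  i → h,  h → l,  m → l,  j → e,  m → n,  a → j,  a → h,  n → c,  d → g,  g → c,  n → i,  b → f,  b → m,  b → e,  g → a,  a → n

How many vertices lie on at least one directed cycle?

A vertex is on a directed cycle iff it belongs to a strongly connected component of size ≥ 2 (or has a self-loop).
The vertices on cycles are {b, c, d, f, g, h, i, n} — 8 in total.

8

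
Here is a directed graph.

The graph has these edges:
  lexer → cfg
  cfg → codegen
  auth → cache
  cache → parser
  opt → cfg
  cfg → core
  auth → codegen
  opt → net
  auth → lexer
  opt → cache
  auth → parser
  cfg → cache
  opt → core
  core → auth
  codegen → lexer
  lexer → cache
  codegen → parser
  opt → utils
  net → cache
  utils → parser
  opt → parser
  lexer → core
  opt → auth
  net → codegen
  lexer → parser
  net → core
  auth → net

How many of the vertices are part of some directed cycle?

A vertex is on a directed cycle iff it belongs to a strongly connected component of size ≥ 2 (or has a self-loop).
The vertices on cycles are {cfg, net, auth, core, lexer, codegen} — 6 in total.

6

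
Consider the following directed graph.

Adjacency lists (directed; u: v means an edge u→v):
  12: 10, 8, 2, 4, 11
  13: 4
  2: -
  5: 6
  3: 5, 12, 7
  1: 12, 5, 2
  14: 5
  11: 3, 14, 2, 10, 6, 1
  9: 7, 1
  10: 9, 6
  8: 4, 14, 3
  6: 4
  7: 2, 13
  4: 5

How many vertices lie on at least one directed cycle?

A vertex is on a directed cycle iff it belongs to a strongly connected component of size ≥ 2 (or has a self-loop).
The vertices on cycles are {1, 3, 4, 5, 6, 8, 9, 10, 11, 12} — 10 in total.

10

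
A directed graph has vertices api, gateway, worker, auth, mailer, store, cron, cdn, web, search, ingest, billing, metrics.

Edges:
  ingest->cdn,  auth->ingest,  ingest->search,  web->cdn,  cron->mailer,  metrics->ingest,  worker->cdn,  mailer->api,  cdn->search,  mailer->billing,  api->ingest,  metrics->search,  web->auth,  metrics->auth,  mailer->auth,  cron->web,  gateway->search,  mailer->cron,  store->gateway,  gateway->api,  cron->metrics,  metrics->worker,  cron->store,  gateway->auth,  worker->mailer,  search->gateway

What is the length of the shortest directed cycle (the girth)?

For each vertex v, BFS finds the shortest path from v back to v.
The shortest such closed walk is mailer → cron → mailer, length 2.

2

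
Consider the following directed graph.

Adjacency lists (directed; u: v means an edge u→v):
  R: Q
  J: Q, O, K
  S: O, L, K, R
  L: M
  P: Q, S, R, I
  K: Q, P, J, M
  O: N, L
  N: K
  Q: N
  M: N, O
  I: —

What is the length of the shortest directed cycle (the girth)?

2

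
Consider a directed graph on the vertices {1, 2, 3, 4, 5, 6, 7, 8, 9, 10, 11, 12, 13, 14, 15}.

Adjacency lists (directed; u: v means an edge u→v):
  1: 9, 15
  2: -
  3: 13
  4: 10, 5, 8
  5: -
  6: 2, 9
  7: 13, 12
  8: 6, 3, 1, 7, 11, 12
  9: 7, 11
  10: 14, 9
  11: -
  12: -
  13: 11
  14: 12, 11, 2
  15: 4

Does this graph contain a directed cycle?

Yes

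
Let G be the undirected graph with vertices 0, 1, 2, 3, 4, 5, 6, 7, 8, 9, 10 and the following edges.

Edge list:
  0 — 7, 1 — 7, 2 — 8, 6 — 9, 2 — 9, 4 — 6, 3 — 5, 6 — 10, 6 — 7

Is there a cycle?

No

DFS, tracking each vertex's parent; an edge to a visited non-parent vertex closes a cycle.
Start from 4:
visit 4 (parent –)
  visit 6 (parent 4)
    6–4: parent, skip
    visit 9 (parent 6)
      9–6: parent, skip
      visit 2 (parent 9)
        visit 8 (parent 2)
          8–2: parent, skip
        2–9: parent, skip
    visit 10 (parent 6)
      10–6: parent, skip
    visit 7 (parent 6)
      visit 0 (parent 7)
        0–7: parent, skip
      7–6: parent, skip
      visit 1 (parent 7)
        1–7: parent, skip
visit 3 (parent –)
  visit 5 (parent 3)
    5–3: parent, skip
No non-parent visited neighbor found — the graph is a forest.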